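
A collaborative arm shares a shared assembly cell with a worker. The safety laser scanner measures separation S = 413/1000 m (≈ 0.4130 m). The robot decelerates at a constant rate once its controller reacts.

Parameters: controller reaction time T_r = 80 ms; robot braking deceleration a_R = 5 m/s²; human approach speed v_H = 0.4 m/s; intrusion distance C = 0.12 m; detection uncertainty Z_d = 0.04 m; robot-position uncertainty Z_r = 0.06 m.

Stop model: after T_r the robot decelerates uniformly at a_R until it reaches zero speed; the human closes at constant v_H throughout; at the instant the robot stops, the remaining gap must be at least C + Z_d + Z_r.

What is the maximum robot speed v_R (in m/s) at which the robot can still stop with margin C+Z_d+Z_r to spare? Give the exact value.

collect terms ⇒ (1/10)·v_R² + (4/25)·v_R + (-161/1000) = 0
  disc = (4/25)² − 4·(1/10)·(-161/1000) = 9/100 ; √disc = 3/10
  v_R = (−(4/25) + 3/10) / (2·(1/10)) = 7/10 m/s
check:
braking lasts T_s = (7/10)/5 = 0.1400 s
reaction-phase robot travel = 0.7000·0.0800 = 0.0560 m
robot covers 0.7000·0.1400 − ½·5.0000·0.1400² = 0.0490 m while stopping
human over T_r+T_s: 0.4000·(0.0800+0.1400) = 0.0880 m
margins: 0.1200+0.0400+0.0600 = 0.2200 m
sum ≈ 0.0560+0.0490+0.0880+0.2200 ≈ 0.4130 m = S ✓

v_R_max = 7/10 m/s = 0.7000 m/s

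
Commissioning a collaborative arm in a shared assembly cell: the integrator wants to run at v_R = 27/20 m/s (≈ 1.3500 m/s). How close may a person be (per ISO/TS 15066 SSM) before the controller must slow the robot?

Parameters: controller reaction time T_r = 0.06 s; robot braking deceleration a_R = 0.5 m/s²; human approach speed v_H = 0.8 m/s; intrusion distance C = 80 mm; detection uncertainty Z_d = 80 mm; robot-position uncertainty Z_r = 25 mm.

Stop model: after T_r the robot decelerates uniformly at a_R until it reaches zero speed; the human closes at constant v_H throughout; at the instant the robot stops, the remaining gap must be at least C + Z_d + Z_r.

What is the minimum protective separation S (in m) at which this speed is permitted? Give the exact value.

S_min = 8593/2000 m = 4.2965 m

braking lasts T_s = (27/20)/(1/2) = 2.7000 s
reaction-phase robot travel = 1.3500·0.0600 = 0.0810 m
braking distance = 1.3500²/(2·0.5000) = 1.8225 m
human closes 0.8000·2.7600 = 2.2080 m
margins: 0.0800+0.0800+0.0250 = 0.1850 m
S_min ≈ 0.0810+1.8225+2.2080+0.1850  ⇒  S_min = 8593/2000 m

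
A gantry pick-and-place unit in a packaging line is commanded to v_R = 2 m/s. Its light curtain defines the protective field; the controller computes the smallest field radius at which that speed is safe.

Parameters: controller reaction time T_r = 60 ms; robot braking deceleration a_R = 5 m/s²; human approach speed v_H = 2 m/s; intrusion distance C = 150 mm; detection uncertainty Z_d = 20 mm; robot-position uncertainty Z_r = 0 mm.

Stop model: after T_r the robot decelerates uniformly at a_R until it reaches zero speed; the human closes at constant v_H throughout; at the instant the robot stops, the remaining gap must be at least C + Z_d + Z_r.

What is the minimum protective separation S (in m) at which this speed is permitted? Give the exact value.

stop time T_s = 2/5 = 0.4000 s
robot in T_r: 2.0000·0.0600 = 0.1200 m
braking distance = 2.0000²/(2·5.0000) = 0.4000 m
human over T_r+T_s: 2.0000·(0.0600+0.4000) = 0.9200 m
residual clearance needed = 0.1500+0.0200+0.0000 = 0.1700 m
S_min ≈ 0.1200+0.4000+0.9200+0.1700  ⇒  S_min = 161/100 m

S_min = 161/100 m = 1.6100 m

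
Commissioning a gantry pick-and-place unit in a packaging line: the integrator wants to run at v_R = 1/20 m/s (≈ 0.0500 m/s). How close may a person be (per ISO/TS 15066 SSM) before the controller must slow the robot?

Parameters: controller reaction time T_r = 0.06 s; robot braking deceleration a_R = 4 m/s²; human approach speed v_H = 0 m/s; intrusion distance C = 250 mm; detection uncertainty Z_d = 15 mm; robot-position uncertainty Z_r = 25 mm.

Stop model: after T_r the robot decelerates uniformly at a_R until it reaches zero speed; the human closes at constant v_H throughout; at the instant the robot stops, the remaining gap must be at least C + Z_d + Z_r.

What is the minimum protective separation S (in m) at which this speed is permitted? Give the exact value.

braking lasts T_s = (1/20)/4 = 0.0125 s
robot in T_r: 0.0500·0.0600 = 0.0030 m
braking distance = 0.0500²/(2·4.0000) = 0.0003 m
human closes 0.0000·0.0725 = 0.0000 m
residual clearance needed = 0.2500+0.0150+0.0250 = 0.2900 m
S_min ≈ 0.0030+0.0003+0.0000+0.2900  ⇒  S_min = 4693/16000 m

S_min = 4693/16000 m = 0.2933 m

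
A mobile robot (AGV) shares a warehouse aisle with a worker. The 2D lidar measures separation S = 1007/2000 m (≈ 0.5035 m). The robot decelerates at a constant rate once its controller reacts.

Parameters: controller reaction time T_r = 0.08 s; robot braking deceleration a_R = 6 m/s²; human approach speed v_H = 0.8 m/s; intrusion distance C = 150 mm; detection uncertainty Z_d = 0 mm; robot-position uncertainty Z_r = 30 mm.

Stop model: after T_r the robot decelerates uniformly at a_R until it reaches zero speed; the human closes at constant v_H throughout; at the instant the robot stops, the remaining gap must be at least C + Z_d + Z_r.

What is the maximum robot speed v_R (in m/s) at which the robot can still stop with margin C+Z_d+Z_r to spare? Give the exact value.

collect terms ⇒ (1/12)·v_R² + (16/75)·v_R + (-519/2000) = 0
  disc = (16/75)² − 4·(1/12)·(-519/2000) = 11881/90000 ; √disc = 109/300
  v_R = (−(16/75) + 109/300) / (2·(1/12)) = 9/10 m/s
check:
T_s = v_R/a_R = (9/10)/6 = 0.1500 s
reaction-phase robot travel = 0.9000·0.0800 = 0.0720 m
braking distance = 0.9000²/(2·6.0000) = 0.0675 m
person approaches 0.8000·(0.0800+0.1500) = 0.1840 m
C+Z_d+Z_r = 0.1500+0.0000+0.0300 = 0.1800 m
sum ≈ 0.0720+0.0675+0.1840+0.1800 ≈ 0.5035 m = S ✓

v_R_max = 9/10 m/s = 0.9000 m/s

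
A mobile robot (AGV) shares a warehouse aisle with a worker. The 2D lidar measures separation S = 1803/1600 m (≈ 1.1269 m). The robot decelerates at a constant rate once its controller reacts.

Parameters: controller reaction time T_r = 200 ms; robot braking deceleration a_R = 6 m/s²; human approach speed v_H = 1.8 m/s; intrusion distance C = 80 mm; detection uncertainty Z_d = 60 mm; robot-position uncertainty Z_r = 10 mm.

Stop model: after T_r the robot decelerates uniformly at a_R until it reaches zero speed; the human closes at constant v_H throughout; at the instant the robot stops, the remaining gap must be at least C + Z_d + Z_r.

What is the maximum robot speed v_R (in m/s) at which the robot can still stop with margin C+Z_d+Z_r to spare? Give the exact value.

at the boundary: (1/12)·v² + (1/2)·v + (-987/1600) = 0
  disc = (1/2)² − 4·(1/12)·(-987/1600) = 729/1600 ; √disc = 27/40
  v_R = (−(1/2) + 27/40) / (2·(1/12)) = 21/20 m/s
check:
T_s = v_R/a_R = (21/20)/6 = 0.1750 s
robot in T_r: 1.0500·0.2000 = 0.2100 m
braking distance = 1.0500²/(2·6.0000) = 0.0919 m
person approaches 1.8000·(0.2000+0.1750) = 0.6750 m
margins: 0.0800+0.0600+0.0100 = 0.1500 m
sum ≈ 0.2100+0.0919+0.6750+0.1500 ≈ 1.1269 m = S ✓

v_R_max = 21/20 m/s = 1.0500 m/s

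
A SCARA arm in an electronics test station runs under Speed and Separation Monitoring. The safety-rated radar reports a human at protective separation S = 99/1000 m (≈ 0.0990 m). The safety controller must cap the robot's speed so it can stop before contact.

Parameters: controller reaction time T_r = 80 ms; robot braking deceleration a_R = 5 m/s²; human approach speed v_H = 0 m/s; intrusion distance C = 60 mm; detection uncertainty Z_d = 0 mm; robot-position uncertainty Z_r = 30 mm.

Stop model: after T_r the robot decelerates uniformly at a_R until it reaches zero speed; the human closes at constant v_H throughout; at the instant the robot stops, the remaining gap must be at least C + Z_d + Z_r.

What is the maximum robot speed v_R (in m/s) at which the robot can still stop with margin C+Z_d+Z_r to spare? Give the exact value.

at the boundary: (1/10)·v² + (2/25)·v + (-9/1000) = 0
  disc = (2/25)² − 4·(1/10)·(-9/1000) = 1/100 ; √disc = 1/10
  v_R = (−(2/25) + 1/10) / (2·(1/10)) = 1/10 m/s
check:
braking lasts T_s = (1/10)/5 = 0.0200 s
robot in T_r: 0.1000·0.0800 = 0.0080 m
braking distance = 0.1000²/(2·5.0000) = 0.0010 m
person approaches 0.0000·(0.0800+0.0200) = 0.0000 m
C+Z_d+Z_r = 0.0600+0.0000+0.0300 = 0.0900 m
sum ≈ 0.0080+0.0010+0.0000+0.0900 ≈ 0.0990 m = S ✓

v_R_max = 1/10 m/s = 0.1000 m/s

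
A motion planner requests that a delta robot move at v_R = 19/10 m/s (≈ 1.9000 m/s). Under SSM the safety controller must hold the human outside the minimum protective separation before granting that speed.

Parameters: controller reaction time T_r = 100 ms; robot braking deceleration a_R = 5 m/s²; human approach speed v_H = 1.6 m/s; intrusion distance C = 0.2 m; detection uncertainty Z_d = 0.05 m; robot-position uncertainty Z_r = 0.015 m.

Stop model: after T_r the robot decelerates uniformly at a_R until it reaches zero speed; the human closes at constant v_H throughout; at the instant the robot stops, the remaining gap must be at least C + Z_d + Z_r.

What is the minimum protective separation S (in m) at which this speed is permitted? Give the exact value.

stop time T_s = (19/10)/5 = 0.3800 s
robot in T_r: 1.9000·0.1000 = 0.1900 m
braking distance = 1.9000²/(2·5.0000) = 0.3610 m
human over T_r+T_s: 1.6000·(0.1000+0.3800) = 0.7680 m
margins: 0.2000+0.0500+0.0150 = 0.2650 m
S_min ≈ 0.1900+0.3610+0.7680+0.2650  ⇒  S_min = 198/125 m

S_min = 198/125 m = 1.5840 m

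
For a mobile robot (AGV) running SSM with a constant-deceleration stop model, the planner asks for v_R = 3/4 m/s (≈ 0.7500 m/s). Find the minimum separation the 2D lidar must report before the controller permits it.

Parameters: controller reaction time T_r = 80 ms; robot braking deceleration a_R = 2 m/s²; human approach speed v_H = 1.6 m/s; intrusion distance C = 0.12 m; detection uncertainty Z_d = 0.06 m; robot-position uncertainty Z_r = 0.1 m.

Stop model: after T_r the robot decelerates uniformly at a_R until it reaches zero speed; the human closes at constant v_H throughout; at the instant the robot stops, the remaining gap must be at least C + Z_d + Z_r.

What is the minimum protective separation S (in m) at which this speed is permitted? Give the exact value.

S_min = 9669/8000 m = 1.2086 m

stop time T_s = (3/4)/2 = 0.3750 s
reaction-phase robot travel = 0.7500·0.0800 = 0.0600 m
robot under decel: 0.7500²/(2·2.0000) = 0.1406 m
human over T_r+T_s: 1.6000·(0.0800+0.3750) = 0.7280 m
margins: 0.1200+0.0600+0.1000 = 0.2800 m
S_min ≈ 0.0600+0.1406+0.7280+0.2800  ⇒  S_min = 9669/8000 m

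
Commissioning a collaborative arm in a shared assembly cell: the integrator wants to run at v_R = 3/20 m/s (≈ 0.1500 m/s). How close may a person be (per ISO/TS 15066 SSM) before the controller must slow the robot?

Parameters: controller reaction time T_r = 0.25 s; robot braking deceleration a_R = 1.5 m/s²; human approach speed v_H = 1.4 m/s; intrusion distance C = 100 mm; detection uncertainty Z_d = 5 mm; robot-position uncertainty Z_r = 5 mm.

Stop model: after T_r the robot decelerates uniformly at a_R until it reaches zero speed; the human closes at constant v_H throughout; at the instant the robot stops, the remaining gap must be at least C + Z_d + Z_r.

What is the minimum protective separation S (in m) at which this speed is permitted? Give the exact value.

braking lasts T_s = (3/20)/(3/2) = 0.1000 s
robot covers v_R·T_r = 0.1500·0.2500 = 0.0375 m before braking
robot under decel: 0.1500²/(2·1.5000) = 0.0075 m
human over T_r+T_s: 1.4000·(0.2500+0.1000) = 0.4900 m
residual clearance needed = 0.1000+0.0050+0.0050 = 0.1100 m
S_min ≈ 0.0375+0.0075+0.4900+0.1100  ⇒  S_min = 129/200 m

S_min = 129/200 m = 0.6450 m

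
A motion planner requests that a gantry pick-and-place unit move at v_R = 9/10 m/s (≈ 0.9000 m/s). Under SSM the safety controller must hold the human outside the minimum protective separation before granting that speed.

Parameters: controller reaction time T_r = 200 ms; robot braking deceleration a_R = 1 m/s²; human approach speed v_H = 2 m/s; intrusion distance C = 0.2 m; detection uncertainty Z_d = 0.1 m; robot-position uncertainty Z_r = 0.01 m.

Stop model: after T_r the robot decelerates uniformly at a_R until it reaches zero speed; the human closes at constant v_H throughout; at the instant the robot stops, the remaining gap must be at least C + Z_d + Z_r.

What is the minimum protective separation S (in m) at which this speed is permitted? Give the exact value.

stop time T_s = (9/10)/1 = 0.9000 s
reaction-phase robot travel = 0.9000·0.2000 = 0.1800 m
robot under decel: 0.9000²/(2·1.0000) = 0.4050 m
person approaches 2.0000·(0.2000+0.9000) = 2.2000 m
margins: 0.2000+0.1000+0.0100 = 0.3100 m
S_min ≈ 0.1800+0.4050+2.2000+0.3100  ⇒  S_min = 619/200 m

S_min = 619/200 m = 3.0950 m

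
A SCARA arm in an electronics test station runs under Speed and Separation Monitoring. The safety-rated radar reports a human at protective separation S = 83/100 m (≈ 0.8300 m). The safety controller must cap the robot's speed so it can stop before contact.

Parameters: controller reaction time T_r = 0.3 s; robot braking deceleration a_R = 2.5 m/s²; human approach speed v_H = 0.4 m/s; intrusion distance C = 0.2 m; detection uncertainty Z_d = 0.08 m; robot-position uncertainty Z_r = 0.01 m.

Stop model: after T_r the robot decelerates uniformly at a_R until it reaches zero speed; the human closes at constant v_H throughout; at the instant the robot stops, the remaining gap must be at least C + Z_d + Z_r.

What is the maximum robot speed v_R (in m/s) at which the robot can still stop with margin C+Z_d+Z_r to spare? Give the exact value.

v_R_max = 7/10 m/s = 0.7000 m/s

at the boundary: (1/5)·v² + (23/50)·v + (-21/50) = 0
  disc = (23/50)² − 4·(1/5)·(-21/50) = 1369/2500 ; √disc = 37/50
  v_R = (−(23/50) + 37/50) / (2·(1/5)) = 7/10 m/s
check:
stop time T_s = (7/10)/(5/2) = 0.2800 s
robot in T_r: 0.7000·0.3000 = 0.2100 m
braking distance = 0.7000²/(2·2.5000) = 0.0980 m
human closes 0.4000·0.5800 = 0.2320 m
margins: 0.2000+0.0800+0.0100 = 0.2900 m
sum ≈ 0.2100+0.0980+0.2320+0.2900 ≈ 0.8300 m = S ✓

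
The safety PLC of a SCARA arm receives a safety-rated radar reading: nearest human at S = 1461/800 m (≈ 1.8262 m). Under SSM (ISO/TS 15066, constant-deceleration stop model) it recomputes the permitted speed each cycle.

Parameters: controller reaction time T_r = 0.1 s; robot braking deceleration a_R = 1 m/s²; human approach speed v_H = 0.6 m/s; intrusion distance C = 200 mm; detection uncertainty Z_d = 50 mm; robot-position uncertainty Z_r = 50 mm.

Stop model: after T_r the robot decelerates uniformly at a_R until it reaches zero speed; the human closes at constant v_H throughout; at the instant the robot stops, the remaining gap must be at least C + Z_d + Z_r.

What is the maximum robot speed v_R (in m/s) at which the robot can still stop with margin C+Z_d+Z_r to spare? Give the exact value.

collect terms ⇒ (1/2)·v_R² + (7/10)·v_R + (-1173/800) = 0
  disc = (7/10)² − 4·(1/2)·(-1173/800) = 1369/400 ; √disc = 37/20
  v_R = (−(7/10) + 37/20) / (2·(1/2)) = 23/20 m/s
check:
braking lasts T_s = (23/20)/1 = 1.1500 s
robot covers v_R·T_r = 1.1500·0.1000 = 0.1150 m before braking
braking distance = 1.1500²/(2·1.0000) = 0.6613 m
human closes 0.6000·1.2500 = 0.7500 m
margins: 0.2000+0.0500+0.0500 = 0.3000 m
sum ≈ 0.1150+0.6613+0.7500+0.3000 ≈ 1.8262 m = S ✓

v_R_max = 23/20 m/s = 1.1500 m/s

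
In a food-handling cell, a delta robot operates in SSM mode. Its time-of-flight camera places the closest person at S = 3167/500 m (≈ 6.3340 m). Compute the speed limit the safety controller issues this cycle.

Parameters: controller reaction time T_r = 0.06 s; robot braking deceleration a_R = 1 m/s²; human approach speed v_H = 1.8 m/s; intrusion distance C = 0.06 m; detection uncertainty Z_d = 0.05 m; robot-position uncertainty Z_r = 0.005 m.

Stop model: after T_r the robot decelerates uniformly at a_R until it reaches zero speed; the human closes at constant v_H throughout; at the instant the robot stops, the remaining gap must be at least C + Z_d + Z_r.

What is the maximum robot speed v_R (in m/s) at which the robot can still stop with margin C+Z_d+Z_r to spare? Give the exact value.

v_R_max = 21/10 m/s = 2.1000 m/s

collect terms ⇒ (1/2)·v_R² + (93/50)·v_R + (-6111/1000) = 0
  disc = (93/50)² − 4·(1/2)·(-6111/1000) = 9801/625 ; √disc = 99/25
  v_R = (−(93/50) + 99/25) / (2·(1/2)) = 21/10 m/s
check:
braking lasts T_s = (21/10)/1 = 2.1000 s
robot covers v_R·T_r = 2.1000·0.0600 = 0.1260 m before braking
braking distance = 2.1000²/(2·1.0000) = 2.2050 m
person approaches 1.8000·(0.0600+2.1000) = 3.8880 m
C+Z_d+Z_r = 0.0600+0.0500+0.0050 = 0.1150 m
sum ≈ 0.1260+2.2050+3.8880+0.1150 ≈ 6.3340 m = S ✓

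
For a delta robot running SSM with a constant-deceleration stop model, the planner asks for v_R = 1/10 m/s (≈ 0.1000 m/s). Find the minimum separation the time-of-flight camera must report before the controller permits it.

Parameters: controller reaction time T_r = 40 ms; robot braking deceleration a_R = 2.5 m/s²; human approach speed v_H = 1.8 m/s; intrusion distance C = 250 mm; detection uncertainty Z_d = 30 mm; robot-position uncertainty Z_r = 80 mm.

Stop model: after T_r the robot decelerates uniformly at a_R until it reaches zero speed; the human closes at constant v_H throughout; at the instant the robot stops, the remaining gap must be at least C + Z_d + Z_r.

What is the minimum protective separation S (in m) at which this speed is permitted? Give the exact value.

stop time T_s = (1/10)/(5/2) = 0.0400 s
reaction-phase robot travel = 0.1000·0.0400 = 0.0040 m
robot covers 0.1000·0.0400 − ½·2.5000·0.0400² = 0.0020 m while stopping
human closes 1.8000·0.0800 = 0.1440 m
C+Z_d+Z_r = 0.2500+0.0300+0.0800 = 0.3600 m
S_min ≈ 0.0040+0.0020+0.1440+0.3600  ⇒  S_min = 51/100 m

S_min = 51/100 m = 0.5100 m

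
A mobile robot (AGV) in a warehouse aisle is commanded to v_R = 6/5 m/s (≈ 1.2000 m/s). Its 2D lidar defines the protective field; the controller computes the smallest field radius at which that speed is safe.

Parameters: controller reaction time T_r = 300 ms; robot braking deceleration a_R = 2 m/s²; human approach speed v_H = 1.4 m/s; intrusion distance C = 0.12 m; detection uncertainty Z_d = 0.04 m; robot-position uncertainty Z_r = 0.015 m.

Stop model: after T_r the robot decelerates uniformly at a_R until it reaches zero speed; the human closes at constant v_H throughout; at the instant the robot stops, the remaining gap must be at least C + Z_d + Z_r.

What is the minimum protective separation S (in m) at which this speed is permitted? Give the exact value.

braking lasts T_s = (6/5)/2 = 0.6000 s
robot covers v_R·T_r = 1.2000·0.3000 = 0.3600 m before braking
braking distance = 1.2000²/(2·2.0000) = 0.3600 m
human closes 1.4000·0.9000 = 1.2600 m
C+Z_d+Z_r = 0.1200+0.0400+0.0150 = 0.1750 m
S_min ≈ 0.3600+0.3600+1.2600+0.1750  ⇒  S_min = 431/200 m

S_min = 431/200 m = 2.1550 m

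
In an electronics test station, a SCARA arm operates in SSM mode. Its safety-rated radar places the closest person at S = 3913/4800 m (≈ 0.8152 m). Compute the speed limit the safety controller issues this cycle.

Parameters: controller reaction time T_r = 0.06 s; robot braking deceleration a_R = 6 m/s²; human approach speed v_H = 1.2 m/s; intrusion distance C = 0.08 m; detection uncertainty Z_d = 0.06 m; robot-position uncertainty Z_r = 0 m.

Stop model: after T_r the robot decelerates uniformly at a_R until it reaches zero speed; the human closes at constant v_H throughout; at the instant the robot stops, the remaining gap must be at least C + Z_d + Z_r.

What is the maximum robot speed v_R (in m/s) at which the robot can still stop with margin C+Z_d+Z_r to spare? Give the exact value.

v_R_max = 31/20 m/s = 1.5500 m/s

at the boundary: (1/12)·v² + (13/50)·v + (-14477/24000) = 0
  disc = (13/50)² − 4·(1/12)·(-14477/24000) = 96721/360000 ; √disc = 311/600
  v_R = (−(13/50) + 311/600) / (2·(1/12)) = 31/20 m/s
check:
stop time T_s = (31/20)/6 = 0.2583 s
robot covers v_R·T_r = 1.5500·0.0600 = 0.0930 m before braking
braking distance = 1.5500²/(2·6.0000) = 0.2002 m
person approaches 1.2000·(0.0600+0.2583) = 0.3820 m
C+Z_d+Z_r = 0.0800+0.0600+0.0000 = 0.1400 m
sum ≈ 0.0930+0.2002+0.3820+0.1400 ≈ 0.8152 m = S ✓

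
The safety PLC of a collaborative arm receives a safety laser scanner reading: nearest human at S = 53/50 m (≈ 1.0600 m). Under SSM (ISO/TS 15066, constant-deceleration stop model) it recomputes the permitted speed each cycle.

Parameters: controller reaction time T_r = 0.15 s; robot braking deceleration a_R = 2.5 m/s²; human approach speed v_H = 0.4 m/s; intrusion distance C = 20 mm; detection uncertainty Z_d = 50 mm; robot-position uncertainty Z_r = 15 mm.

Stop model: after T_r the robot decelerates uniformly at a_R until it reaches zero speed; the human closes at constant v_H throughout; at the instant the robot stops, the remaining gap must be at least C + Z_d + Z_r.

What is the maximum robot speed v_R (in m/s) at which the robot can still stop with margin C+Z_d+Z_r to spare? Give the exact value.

collect terms ⇒ (1/5)·v_R² + (31/100)·v_R + (-183/200) = 0
  disc = (31/100)² − 4·(1/5)·(-183/200) = 8281/10000 ; √disc = 91/100
  v_R = (−(31/100) + 91/100) / (2·(1/5)) = 3/2 m/s
check:
T_s = v_R/a_R = (3/2)/(5/2) = 0.6000 s
robot covers v_R·T_r = 1.5000·0.1500 = 0.2250 m before braking
robot under decel: 1.5000²/(2·2.5000) = 0.4500 m
human closes 0.4000·0.7500 = 0.3000 m
C+Z_d+Z_r = 0.0200+0.0500+0.0150 = 0.0850 m
sum ≈ 0.2250+0.4500+0.3000+0.0850 ≈ 1.0600 m = S ✓

v_R_max = 3/2 m/s = 1.5000 m/s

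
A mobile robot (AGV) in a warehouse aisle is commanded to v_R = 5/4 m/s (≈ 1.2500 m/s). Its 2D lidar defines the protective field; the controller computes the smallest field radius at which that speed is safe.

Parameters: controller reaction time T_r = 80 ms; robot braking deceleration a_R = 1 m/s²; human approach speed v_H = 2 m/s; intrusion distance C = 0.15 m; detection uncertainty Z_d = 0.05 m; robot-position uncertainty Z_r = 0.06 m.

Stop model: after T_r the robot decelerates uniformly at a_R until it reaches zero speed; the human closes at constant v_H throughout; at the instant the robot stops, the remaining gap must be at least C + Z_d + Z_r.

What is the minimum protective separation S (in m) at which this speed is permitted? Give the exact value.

S_min = 3041/800 m = 3.8013 m

braking lasts T_s = (5/4)/1 = 1.2500 s
reaction-phase robot travel = 1.2500·0.0800 = 0.1000 m
braking distance = 1.2500²/(2·1.0000) = 0.7812 m
person approaches 2.0000·(0.0800+1.2500) = 2.6600 m
margins: 0.1500+0.0500+0.0600 = 0.2600 m
S_min ≈ 0.1000+0.7812+2.6600+0.2600  ⇒  S_min = 3041/800 m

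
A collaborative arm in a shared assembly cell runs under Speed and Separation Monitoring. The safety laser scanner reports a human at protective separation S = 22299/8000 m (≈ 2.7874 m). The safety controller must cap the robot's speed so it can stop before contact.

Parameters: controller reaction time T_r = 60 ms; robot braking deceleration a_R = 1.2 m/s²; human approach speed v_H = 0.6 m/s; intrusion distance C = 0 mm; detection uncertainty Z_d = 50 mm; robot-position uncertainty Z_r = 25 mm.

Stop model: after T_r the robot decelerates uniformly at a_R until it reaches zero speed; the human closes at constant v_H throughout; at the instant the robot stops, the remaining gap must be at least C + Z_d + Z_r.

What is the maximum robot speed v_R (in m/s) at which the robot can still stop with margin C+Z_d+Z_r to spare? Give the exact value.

v_R_max = 39/20 m/s = 1.9500 m/s

at the boundary: (5/12)·v² + (14/25)·v + (-21411/8000) = 0
  disc = (14/25)² − 4·(5/12)·(-21411/8000) = 190969/40000 ; √disc = 437/200
  v_R = (−(14/25) + 437/200) / (2·(5/12)) = 39/20 m/s
check:
braking lasts T_s = (39/20)/(6/5) = 1.6250 s
reaction-phase robot travel = 1.9500·0.0600 = 0.1170 m
robot covers 1.9500·1.6250 − ½·1.2000·1.6250² = 1.5844 m while stopping
human closes 0.6000·1.6850 = 1.0110 m
residual clearance needed = 0.0000+0.0500+0.0250 = 0.0750 m
sum ≈ 0.1170+1.5844+1.0110+0.0750 ≈ 2.7874 m = S ✓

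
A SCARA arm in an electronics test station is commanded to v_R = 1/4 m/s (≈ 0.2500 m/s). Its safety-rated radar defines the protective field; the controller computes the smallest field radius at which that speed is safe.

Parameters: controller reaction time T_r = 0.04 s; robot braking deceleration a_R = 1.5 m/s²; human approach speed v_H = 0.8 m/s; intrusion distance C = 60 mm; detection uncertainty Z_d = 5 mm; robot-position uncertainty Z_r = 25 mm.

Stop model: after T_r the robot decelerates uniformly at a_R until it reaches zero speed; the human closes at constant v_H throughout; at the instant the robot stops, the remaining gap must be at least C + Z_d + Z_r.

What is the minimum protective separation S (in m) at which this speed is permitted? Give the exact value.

stop time T_s = (1/4)/(3/2) = 0.1667 s
robot covers v_R·T_r = 0.2500·0.0400 = 0.0100 m before braking
robot covers 0.2500·0.1667 − ½·1.5000·0.1667² = 0.0208 m while stopping
person approaches 0.8000·(0.0400+0.1667) = 0.1653 m
C+Z_d+Z_r = 0.0600+0.0050+0.0250 = 0.0900 m
S_min ≈ 0.0100+0.0208+0.1653+0.0900  ⇒  S_min = 1717/6000 m

S_min = 1717/6000 m = 0.2862 m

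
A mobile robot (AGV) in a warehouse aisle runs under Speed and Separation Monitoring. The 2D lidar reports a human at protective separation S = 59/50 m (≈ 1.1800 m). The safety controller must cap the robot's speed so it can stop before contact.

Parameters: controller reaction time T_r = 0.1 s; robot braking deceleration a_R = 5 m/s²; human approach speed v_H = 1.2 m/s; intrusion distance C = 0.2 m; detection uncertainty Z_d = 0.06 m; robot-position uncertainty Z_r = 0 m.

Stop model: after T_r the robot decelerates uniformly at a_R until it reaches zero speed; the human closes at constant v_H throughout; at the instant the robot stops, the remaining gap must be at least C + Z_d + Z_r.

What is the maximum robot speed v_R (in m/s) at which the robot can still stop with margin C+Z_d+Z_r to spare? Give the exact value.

v_R_max = 8/5 m/s = 1.6000 m/s

collect terms ⇒ (1/10)·v_R² + (17/50)·v_R + (-4/5) = 0
  disc = (17/50)² − 4·(1/10)·(-4/5) = 1089/2500 ; √disc = 33/50
  v_R = (−(17/50) + 33/50) / (2·(1/10)) = 8/5 m/s
check:
braking lasts T_s = (8/5)/5 = 0.3200 s
robot in T_r: 1.6000·0.1000 = 0.1600 m
robot covers 1.6000·0.3200 − ½·5.0000·0.3200² = 0.2560 m while stopping
human closes 1.2000·0.4200 = 0.5040 m
margins: 0.2000+0.0600+0.0000 = 0.2600 m
sum ≈ 0.1600+0.2560+0.5040+0.2600 ≈ 1.1800 m = S ✓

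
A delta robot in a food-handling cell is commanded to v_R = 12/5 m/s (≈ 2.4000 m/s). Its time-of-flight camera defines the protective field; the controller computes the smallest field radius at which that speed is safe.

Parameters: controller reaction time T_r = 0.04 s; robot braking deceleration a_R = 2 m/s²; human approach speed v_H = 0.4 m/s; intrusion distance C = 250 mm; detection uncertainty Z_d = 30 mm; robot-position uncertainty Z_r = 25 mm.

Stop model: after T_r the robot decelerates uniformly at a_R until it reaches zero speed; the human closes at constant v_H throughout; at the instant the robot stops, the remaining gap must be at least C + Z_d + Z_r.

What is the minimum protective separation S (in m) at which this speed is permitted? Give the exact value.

stop time T_s = (12/5)/2 = 1.2000 s
robot in T_r: 2.4000·0.0400 = 0.0960 m
robot under decel: 2.4000²/(2·2.0000) = 1.4400 m
person approaches 0.4000·(0.0400+1.2000) = 0.4960 m
margins: 0.2500+0.0300+0.0250 = 0.3050 m
S_min ≈ 0.0960+1.4400+0.4960+0.3050  ⇒  S_min = 2337/1000 m

S_min = 2337/1000 m = 2.3370 m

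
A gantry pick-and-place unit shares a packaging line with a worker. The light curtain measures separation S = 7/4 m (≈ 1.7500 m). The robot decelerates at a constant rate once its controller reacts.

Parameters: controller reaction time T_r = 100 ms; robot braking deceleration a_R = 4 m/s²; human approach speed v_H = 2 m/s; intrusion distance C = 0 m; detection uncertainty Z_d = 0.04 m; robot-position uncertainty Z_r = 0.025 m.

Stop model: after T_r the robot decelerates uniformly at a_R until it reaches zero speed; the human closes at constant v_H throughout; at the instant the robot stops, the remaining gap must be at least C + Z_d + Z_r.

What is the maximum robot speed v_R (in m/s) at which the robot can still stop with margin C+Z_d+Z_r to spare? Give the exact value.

v_R_max = 9/5 m/s = 1.8000 m/s

at the boundary: (1/8)·v² + (3/5)·v + (-297/200) = 0
  disc = (3/5)² − 4·(1/8)·(-297/200) = 441/400 ; √disc = 21/20
  v_R = (−(3/5) + 21/20) / (2·(1/8)) = 9/5 m/s
check:
T_s = v_R/a_R = (9/5)/4 = 0.4500 s
reaction-phase robot travel = 1.8000·0.1000 = 0.1800 m
robot under decel: 1.8000²/(2·4.0000) = 0.4050 m
human over T_r+T_s: 2.0000·(0.1000+0.4500) = 1.1000 m
residual clearance needed = 0.0000+0.0400+0.0250 = 0.0650 m
sum ≈ 0.1800+0.4050+1.1000+0.0650 ≈ 1.7500 m = S ✓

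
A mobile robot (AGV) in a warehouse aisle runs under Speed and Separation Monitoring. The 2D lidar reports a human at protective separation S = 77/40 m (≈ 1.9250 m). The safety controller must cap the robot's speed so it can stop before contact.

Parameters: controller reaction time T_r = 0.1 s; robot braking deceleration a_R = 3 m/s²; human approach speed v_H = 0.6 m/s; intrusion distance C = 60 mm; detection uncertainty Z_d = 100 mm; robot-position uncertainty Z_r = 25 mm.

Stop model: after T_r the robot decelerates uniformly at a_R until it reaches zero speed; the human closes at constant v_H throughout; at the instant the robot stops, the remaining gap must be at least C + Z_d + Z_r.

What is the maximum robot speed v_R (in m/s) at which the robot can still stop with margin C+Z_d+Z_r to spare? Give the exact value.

collect terms ⇒ (1/6)·v_R² + (3/10)·v_R + (-42/25) = 0
  disc = (3/10)² − 4·(1/6)·(-42/25) = 121/100 ; √disc = 11/10
  v_R = (−(3/10) + 11/10) / (2·(1/6)) = 12/5 m/s
check:
T_s = v_R/a_R = (12/5)/3 = 0.8000 s
robot in T_r: 2.4000·0.1000 = 0.2400 m
braking distance = 2.4000²/(2·3.0000) = 0.9600 m
person approaches 0.6000·(0.1000+0.8000) = 0.5400 m
residual clearance needed = 0.0600+0.1000+0.0250 = 0.1850 m
sum ≈ 0.2400+0.9600+0.5400+0.1850 ≈ 1.9250 m = S ✓

v_R_max = 12/5 m/s = 2.4000 m/s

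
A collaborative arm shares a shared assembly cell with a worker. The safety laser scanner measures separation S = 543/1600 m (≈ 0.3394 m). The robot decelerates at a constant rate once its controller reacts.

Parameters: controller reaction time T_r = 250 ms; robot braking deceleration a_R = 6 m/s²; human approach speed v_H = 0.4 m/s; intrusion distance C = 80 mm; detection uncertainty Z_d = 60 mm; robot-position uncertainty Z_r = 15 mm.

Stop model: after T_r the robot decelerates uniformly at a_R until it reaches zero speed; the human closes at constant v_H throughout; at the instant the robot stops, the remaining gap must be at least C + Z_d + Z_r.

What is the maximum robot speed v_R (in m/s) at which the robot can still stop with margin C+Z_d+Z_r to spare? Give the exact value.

v_R_max = 1/4 m/s = 0.2500 m/s

quadratic (1/12)·v² + (19/60)·v + (-27/320) = 0
  disc = (19/60)² − 4·(1/12)·(-27/320) = 1849/14400 ; √disc = 43/120
  v_R = (−(19/60) + 43/120) / (2·(1/12)) = 1/4 m/s
check:
stop time T_s = (1/4)/6 = 0.0417 s
robot in T_r: 0.2500·0.2500 = 0.0625 m
robot covers 0.2500·0.0417 − ½·6.0000·0.0417² = 0.0052 m while stopping
human closes 0.4000·0.2917 = 0.1167 m
residual clearance needed = 0.0800+0.0600+0.0150 = 0.1550 m
sum ≈ 0.0625+0.0052+0.1167+0.1550 ≈ 0.3394 m = S ✓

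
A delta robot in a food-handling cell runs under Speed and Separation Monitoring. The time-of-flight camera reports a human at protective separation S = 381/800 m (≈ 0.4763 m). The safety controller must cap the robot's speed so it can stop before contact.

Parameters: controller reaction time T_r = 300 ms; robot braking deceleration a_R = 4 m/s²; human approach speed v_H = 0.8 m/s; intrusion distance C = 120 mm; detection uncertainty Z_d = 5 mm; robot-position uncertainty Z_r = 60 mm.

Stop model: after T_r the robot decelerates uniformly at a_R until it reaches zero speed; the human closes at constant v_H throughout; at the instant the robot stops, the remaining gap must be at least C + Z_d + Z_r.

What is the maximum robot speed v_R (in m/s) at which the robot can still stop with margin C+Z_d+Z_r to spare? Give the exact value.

v_R_max = 1/10 m/s = 0.1000 m/s

at the boundary: (1/8)·v² + (1/2)·v + (-41/800) = 0
  disc = (1/2)² − 4·(1/8)·(-41/800) = 441/1600 ; √disc = 21/40
  v_R = (−(1/2) + 21/40) / (2·(1/8)) = 1/10 m/s
check:
T_s = v_R/a_R = (1/10)/4 = 0.0250 s
reaction-phase robot travel = 0.1000·0.3000 = 0.0300 m
robot under decel: 0.1000²/(2·4.0000) = 0.0013 m
human over T_r+T_s: 0.8000·(0.3000+0.0250) = 0.2600 m
C+Z_d+Z_r = 0.1200+0.0050+0.0600 = 0.1850 m
sum ≈ 0.0300+0.0013+0.2600+0.1850 ≈ 0.4763 m = S ✓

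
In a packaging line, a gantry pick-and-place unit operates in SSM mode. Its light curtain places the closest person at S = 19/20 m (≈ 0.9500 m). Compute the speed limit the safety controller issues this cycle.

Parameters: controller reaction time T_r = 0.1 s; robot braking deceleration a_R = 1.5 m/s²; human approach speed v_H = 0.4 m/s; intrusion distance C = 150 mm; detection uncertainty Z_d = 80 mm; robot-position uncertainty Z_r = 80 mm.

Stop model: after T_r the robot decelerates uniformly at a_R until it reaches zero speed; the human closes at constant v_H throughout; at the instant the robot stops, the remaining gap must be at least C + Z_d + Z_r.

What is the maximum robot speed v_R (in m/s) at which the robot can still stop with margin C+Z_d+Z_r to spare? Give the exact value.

quadratic (1/3)·v² + (11/30)·v + (-3/5) = 0
  disc = (11/30)² − 4·(1/3)·(-3/5) = 841/900 ; √disc = 29/30
  v_R = (−(11/30) + 29/30) / (2·(1/3)) = 9/10 m/s
check:
T_s = v_R/a_R = (9/10)/(3/2) = 0.6000 s
reaction-phase robot travel = 0.9000·0.1000 = 0.0900 m
robot under decel: 0.9000²/(2·1.5000) = 0.2700 m
human over T_r+T_s: 0.4000·(0.1000+0.6000) = 0.2800 m
C+Z_d+Z_r = 0.1500+0.0800+0.0800 = 0.3100 m
sum ≈ 0.0900+0.2700+0.2800+0.3100 ≈ 0.9500 m = S ✓

v_R_max = 9/10 m/s = 0.9000 m/s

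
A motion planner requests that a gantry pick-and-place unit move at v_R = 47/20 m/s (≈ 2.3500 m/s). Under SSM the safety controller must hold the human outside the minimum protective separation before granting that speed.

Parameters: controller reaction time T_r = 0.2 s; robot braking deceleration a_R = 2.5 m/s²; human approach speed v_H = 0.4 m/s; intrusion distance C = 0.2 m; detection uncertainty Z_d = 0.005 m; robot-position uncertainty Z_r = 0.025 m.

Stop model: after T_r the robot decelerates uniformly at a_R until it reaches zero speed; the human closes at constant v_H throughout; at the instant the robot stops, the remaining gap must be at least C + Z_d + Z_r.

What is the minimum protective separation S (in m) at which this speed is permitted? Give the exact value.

S_min = 4521/2000 m = 2.2605 m

T_s = v_R/a_R = (47/20)/(5/2) = 0.9400 s
robot in T_r: 2.3500·0.2000 = 0.4700 m
robot covers 2.3500·0.9400 − ½·2.5000·0.9400² = 1.1045 m while stopping
person approaches 0.4000·(0.2000+0.9400) = 0.4560 m
margins: 0.2000+0.0050+0.0250 = 0.2300 m
S_min ≈ 0.4700+1.1045+0.4560+0.2300  ⇒  S_min = 4521/2000 m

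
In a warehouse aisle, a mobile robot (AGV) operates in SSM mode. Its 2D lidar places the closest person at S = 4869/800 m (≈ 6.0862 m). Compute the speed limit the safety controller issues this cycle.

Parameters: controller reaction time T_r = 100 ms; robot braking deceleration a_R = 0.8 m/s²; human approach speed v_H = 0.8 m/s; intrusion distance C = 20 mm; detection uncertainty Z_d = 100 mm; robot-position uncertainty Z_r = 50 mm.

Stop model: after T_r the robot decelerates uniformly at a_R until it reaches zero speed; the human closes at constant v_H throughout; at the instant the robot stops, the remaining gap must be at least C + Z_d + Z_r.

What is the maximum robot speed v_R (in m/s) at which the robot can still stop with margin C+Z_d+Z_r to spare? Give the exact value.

quadratic (5/8)·v² + (11/10)·v + (-4669/800) = 0
  disc = (11/10)² − 4·(5/8)·(-4669/800) = 25281/1600 ; √disc = 159/40
  v_R = (−(11/10) + 159/40) / (2·(5/8)) = 23/10 m/s
check:
stop time T_s = (23/10)/(4/5) = 2.8750 s
robot in T_r: 2.3000·0.1000 = 0.2300 m
braking distance = 2.3000²/(2·0.8000) = 3.3062 m
human over T_r+T_s: 0.8000·(0.1000+2.8750) = 2.3800 m
margins: 0.0200+0.1000+0.0500 = 0.1700 m
sum ≈ 0.2300+3.3062+2.3800+0.1700 ≈ 6.0862 m = S ✓

v_R_max = 23/10 m/s = 2.3000 m/s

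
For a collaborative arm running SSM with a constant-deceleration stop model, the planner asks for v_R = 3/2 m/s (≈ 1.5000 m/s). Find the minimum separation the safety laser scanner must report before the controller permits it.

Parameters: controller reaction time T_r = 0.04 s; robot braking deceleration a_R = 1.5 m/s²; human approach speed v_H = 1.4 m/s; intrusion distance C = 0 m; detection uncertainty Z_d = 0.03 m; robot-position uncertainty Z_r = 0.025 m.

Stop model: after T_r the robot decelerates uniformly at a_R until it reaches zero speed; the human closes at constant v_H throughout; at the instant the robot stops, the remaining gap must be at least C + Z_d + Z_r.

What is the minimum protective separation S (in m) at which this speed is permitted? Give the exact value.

T_s = v_R/a_R = (3/2)/(3/2) = 1.0000 s
reaction-phase robot travel = 1.5000·0.0400 = 0.0600 m
robot covers 1.5000·1.0000 − ½·1.5000·1.0000² = 0.7500 m while stopping
person approaches 1.4000·(0.0400+1.0000) = 1.4560 m
C+Z_d+Z_r = 0.0000+0.0300+0.0250 = 0.0550 m
S_min ≈ 0.0600+0.7500+1.4560+0.0550  ⇒  S_min = 2321/1000 m

S_min = 2321/1000 m = 2.3210 m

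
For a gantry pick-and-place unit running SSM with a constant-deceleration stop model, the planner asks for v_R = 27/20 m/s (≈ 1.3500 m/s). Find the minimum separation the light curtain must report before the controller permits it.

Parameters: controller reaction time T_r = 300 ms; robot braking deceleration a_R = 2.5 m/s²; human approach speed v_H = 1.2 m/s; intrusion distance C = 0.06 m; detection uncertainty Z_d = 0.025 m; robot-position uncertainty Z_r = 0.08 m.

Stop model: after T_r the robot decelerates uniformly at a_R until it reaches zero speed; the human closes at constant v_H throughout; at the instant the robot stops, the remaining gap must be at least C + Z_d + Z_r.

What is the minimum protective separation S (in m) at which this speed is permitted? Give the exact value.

S_min = 777/400 m = 1.9425 m

T_s = v_R/a_R = (27/20)/(5/2) = 0.5400 s
robot in T_r: 1.3500·0.3000 = 0.4050 m
braking distance = 1.3500²/(2·2.5000) = 0.3645 m
human over T_r+T_s: 1.2000·(0.3000+0.5400) = 1.0080 m
residual clearance needed = 0.0600+0.0250+0.0800 = 0.1650 m
S_min ≈ 0.4050+0.3645+1.0080+0.1650  ⇒  S_min = 777/400 m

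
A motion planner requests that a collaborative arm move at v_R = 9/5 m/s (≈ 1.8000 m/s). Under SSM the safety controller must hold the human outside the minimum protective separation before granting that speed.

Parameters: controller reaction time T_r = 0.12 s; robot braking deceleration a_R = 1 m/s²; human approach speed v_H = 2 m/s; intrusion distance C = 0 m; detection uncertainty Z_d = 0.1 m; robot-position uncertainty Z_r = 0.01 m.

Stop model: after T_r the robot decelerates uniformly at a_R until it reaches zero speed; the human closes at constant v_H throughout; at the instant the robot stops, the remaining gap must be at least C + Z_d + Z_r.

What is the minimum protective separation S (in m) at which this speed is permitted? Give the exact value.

braking lasts T_s = (9/5)/1 = 1.8000 s
robot in T_r: 1.8000·0.1200 = 0.2160 m
braking distance = 1.8000²/(2·1.0000) = 1.6200 m
person approaches 2.0000·(0.1200+1.8000) = 3.8400 m
margins: 0.0000+0.1000+0.0100 = 0.1100 m
S_min ≈ 0.2160+1.6200+3.8400+0.1100  ⇒  S_min = 2893/500 m

S_min = 2893/500 m = 5.7860 m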